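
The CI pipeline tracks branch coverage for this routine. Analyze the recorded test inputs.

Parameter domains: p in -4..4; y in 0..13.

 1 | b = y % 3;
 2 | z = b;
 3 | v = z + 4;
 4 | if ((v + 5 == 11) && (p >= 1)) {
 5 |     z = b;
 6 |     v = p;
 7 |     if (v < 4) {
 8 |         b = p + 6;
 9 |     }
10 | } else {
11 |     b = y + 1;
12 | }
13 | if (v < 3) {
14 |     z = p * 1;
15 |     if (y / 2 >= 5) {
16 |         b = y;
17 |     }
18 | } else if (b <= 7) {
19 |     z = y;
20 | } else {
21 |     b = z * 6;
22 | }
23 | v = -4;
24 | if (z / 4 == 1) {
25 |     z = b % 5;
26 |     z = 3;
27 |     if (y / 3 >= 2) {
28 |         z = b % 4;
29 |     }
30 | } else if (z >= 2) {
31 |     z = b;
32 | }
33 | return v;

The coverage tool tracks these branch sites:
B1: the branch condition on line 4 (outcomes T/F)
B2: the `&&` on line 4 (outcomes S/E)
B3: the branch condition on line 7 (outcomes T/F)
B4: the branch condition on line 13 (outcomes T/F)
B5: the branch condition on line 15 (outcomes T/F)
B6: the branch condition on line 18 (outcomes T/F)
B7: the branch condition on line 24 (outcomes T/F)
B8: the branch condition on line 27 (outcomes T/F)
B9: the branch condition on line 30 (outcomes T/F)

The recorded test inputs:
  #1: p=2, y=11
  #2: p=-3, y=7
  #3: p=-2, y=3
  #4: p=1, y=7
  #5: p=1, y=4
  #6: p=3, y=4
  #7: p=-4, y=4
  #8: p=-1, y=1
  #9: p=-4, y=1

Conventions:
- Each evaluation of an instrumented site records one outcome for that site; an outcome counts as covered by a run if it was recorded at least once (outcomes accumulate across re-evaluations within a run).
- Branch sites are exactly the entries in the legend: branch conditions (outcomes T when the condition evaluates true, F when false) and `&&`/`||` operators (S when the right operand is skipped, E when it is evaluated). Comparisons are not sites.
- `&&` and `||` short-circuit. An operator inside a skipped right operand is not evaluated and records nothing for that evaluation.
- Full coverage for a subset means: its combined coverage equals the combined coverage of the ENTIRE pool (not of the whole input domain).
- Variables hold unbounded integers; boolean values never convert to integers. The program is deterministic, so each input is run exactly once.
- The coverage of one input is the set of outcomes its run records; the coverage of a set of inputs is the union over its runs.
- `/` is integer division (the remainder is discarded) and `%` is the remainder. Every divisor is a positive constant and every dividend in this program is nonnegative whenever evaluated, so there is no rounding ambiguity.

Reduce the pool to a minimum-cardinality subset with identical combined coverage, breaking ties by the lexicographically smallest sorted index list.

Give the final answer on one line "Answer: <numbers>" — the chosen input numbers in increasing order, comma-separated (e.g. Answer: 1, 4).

input #1, p=2, y=11: outcomes B1=T, B2=E, B3=T, B4=T, B5=T, B7=F, B9=T
input #2, p=-3, y=7: outcomes B1=F, B2=S, B4=F, B6=F, B7=F, B9=F
input #3, p=-2, y=3: outcomes B1=F, B2=S, B4=F, B6=T, B7=F, B9=T
input #4, p=1, y=7: outcomes B1=F, B2=S, B4=F, B6=F, B7=F, B9=F
input #5, p=1, y=4: outcomes B1=F, B2=S, B4=F, B6=T, B7=T, B8=F
input #6, p=3, y=4: outcomes B1=F, B2=S, B4=F, B6=T, B7=T, B8=F
input #7, p=-4, y=4: outcomes B1=F, B2=S, B4=F, B6=T, B7=T, B8=F
input #8, p=-1, y=1: outcomes B1=F, B2=S, B4=F, B6=T, B7=F, B9=F
input #9, p=-4, y=1: outcomes B1=F, B2=S, B4=F, B6=T, B7=F, B9=F
pool-wide coverage (15 outcomes): B1=T, B1=F, B2=S, B2=E, B3=T, B4=T, B4=F, B5=T, B6=T, B6=F, B7=T, B7=F, B8=F, B9=T, B9=F
no size-1 subset reaches all 15 outcomes (best union: 7/15)
no size-2 subset reaches all 15 outcomes (best union: 13/15)
inputs {1, 2, 5} (size 3) cover everything; no size-3 subset with a lexicographically smaller index list covers all 15

Answer: 1, 2, 5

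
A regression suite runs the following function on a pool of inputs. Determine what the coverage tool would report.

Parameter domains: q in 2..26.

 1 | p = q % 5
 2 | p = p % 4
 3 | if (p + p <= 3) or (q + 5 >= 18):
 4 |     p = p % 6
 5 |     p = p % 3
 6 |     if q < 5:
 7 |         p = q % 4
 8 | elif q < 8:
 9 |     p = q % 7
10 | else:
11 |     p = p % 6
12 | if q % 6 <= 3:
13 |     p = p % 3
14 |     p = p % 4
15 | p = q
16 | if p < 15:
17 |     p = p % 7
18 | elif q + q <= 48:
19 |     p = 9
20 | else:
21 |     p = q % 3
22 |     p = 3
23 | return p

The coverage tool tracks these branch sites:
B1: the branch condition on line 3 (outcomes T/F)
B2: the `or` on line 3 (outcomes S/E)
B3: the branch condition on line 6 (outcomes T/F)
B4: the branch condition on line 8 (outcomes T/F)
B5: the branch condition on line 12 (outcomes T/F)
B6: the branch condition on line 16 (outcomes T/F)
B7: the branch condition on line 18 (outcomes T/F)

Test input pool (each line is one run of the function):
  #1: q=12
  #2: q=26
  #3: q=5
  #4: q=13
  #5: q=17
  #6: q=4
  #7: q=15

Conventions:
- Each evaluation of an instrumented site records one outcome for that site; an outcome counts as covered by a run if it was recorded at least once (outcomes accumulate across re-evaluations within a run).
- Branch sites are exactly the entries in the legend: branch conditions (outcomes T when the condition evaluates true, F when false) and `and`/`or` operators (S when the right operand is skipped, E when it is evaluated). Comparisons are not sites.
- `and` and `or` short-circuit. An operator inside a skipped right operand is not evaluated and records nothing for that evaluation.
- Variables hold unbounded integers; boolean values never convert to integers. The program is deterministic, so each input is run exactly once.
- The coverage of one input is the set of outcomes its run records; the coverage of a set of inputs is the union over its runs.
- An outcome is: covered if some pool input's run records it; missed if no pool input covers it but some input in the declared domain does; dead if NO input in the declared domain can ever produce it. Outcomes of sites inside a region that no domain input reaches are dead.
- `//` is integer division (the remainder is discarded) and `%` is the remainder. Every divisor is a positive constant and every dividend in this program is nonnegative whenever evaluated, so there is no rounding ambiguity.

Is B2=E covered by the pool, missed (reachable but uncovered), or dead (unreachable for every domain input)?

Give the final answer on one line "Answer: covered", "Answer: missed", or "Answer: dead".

B2=E is recorded by pool input(s) 1, 4, 5 -> covered

Answer: covered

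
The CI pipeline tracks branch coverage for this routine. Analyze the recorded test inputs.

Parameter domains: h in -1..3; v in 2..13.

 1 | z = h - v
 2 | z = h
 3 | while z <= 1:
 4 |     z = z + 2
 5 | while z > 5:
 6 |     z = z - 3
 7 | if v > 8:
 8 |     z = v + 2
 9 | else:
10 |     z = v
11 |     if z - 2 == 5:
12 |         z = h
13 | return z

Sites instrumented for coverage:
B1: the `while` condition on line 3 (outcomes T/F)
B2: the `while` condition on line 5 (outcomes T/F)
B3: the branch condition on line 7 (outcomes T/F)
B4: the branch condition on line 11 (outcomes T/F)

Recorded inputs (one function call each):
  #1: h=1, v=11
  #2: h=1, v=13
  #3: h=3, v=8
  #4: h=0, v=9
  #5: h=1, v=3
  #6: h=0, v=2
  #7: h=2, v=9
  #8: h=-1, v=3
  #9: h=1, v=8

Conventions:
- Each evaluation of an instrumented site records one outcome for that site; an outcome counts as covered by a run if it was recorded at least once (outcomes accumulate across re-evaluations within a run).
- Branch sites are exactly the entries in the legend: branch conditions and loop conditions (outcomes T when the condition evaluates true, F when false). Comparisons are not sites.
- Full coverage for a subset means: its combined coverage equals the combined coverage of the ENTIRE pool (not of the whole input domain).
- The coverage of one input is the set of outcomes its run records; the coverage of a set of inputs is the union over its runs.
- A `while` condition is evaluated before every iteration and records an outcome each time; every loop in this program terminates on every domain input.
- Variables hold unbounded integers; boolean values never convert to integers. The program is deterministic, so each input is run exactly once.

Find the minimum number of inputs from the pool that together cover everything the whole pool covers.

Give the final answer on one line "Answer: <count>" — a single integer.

input #1 (h=1, v=11): events B1->T, B1->F, B2->F, B3->T; covers B1=T, B1=F, B2=F, B3=T
input #2 (h=1, v=13): events B1->T, B1->F, B2->F, B3->T; covers B1=T, B1=F, B2=F, B3=T
input #3 (h=3, v=8): events B1->F, B2->F, B3->F, B4->F; covers B1=F, B2=F, B3=F, B4=F
input #4 (h=0, v=9): events B1->T, B1->F, B2->F, B3->T; covers B1=T, B1=F, B2=F, B3=T
input #5 (h=1, v=3): events B1->T, B1->F, B2->F, B3->F, B4->F; covers B1=T, B1=F, B2=F, B3=F, B4=F
input #6 (h=0, v=2): events B1->T, B1->F, B2->F, B3->F, B4->F; covers B1=T, B1=F, B2=F, B3=F, B4=F
input #7 (h=2, v=9): events B1->F, B2->F, B3->T; covers B1=F, B2=F, B3=T
input #8 (h=-1, v=3): events B1->T, B1->T, B1->F, B2->F, B3->F, B4->F; covers B1=T, B1=F, B2=F, B3=F, B4=F
input #9 (h=1, v=8): events B1->T, B1->F, B2->F, B3->F, B4->F; covers B1=T, B1=F, B2=F, B3=F, B4=F
together the pool reaches 6 outcomes: B1=T, B1=F, B2=F, B3=T, B3=F, B4=F
no size-1 subset reaches all 6 outcomes (best union: 5/6)
size 2: inputs {1, 3} cover all 6 outcomes, and no lexicographically smaller subset of this size does

Answer: 2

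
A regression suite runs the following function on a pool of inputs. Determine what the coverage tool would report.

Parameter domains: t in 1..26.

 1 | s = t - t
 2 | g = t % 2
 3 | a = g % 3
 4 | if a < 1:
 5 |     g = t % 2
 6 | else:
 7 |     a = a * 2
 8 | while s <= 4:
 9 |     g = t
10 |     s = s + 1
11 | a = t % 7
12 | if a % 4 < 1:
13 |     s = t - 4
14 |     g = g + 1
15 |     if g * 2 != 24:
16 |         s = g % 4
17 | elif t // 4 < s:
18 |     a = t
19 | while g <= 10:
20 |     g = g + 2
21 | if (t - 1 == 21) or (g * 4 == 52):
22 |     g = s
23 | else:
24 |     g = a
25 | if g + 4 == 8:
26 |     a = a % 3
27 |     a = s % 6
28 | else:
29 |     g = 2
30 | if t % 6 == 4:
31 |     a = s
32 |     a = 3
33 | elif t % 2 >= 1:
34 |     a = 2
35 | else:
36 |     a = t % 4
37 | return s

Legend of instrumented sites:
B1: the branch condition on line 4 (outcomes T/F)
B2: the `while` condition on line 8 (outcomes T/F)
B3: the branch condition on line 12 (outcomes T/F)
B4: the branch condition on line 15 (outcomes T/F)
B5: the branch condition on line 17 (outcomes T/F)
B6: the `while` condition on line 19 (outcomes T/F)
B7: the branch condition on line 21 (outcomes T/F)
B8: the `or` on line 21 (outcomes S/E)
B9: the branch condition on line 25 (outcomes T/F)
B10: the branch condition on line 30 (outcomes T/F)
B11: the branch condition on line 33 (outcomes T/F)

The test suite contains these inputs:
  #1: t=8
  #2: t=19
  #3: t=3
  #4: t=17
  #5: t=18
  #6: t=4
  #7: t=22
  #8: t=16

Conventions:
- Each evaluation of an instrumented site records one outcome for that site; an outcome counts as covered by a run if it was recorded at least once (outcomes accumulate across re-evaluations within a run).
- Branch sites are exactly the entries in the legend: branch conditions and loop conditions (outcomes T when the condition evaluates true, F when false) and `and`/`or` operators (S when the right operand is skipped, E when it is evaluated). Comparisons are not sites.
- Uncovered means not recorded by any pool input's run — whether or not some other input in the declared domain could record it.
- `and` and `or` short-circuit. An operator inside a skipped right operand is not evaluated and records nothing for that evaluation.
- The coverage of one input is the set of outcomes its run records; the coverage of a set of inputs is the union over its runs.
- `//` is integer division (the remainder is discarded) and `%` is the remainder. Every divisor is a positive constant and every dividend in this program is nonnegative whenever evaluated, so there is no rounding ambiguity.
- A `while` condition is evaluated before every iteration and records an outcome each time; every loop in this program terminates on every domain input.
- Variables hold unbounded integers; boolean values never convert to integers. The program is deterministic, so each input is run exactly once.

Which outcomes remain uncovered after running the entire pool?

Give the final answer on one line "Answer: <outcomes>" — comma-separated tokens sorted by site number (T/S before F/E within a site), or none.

test 1 (t=8) fires B1->T, B2->T, B2->T, B2->T, B2->T, B2->T, B2->F, B3->F, B5->T, B6->T, B6->T, B6->F, B8->E, B7->F, ...; hits B1=T, B2=T, B2=F, B3=F, B5=T, B6=T, B6=F, B7=F, B8=E, B9=F, B10=F, B11=F
test 2 (t=19) fires B1->F, B2->T, B2->T, B2->T, B2->T, B2->T, B2->F, B3->F, B5->T, B6->F, B8->E, B7->F, B9->F, B10->F, ...; hits B1=F, B2=T, B2=F, B3=F, B5=T, B6=F, B7=F, B8=E, B9=F, B10=F, B11=T
test 3 (t=3) fires B1->F, B2->T, B2->T, B2->T, B2->T, B2->T, B2->F, B3->F, B5->T, B6->T, B6->T, B6->T, B6->T, B6->F, ...; hits B1=F, B2=T, B2=F, B3=F, B5=T, B6=T, B6=F, B7=F, B8=E, B9=F, B10=F, B11=T
test 4 (t=17) fires B1->F, B2->T, B2->T, B2->T, B2->T, B2->T, B2->F, B3->F, B5->T, B6->F, B8->E, B7->F, B9->F, B10->F, ...; hits B1=F, B2=T, B2=F, B3=F, B5=T, B6=F, B7=F, B8=E, B9=F, B10=F, B11=T
test 5 (t=18) fires B1->T, B2->T, B2->T, B2->T, B2->T, B2->T, B2->F, B3->T, B4->T, B6->F, B8->E, B7->F, B9->T, B10->F, ...; hits B1=T, B2=T, B2=F, B3=T, B4=T, B6=F, B7=F, B8=E, B9=T, B10=F, B11=F
test 6 (t=4) fires B1->T, B2->T, B2->T, B2->T, B2->T, B2->T, B2->F, B3->T, B4->T, B6->T, B6->T, B6->T, B6->F, B8->E, ...; hits B1=T, B2=T, B2=F, B3=T, B4=T, B6=T, B6=F, B7=F, B8=E, B9=T, B10=T
test 7 (t=22) fires B1->T, B2->T, B2->T, B2->T, B2->T, B2->T, B2->F, B3->F, B5->F, B6->F, B8->S, B7->T, B9->F, B10->T; hits B1=T, B2=T, B2=F, B3=F, B5=F, B6=F, B7=T, B8=S, B9=F, B10=T
test 8 (t=16) fires B1->T, B2->T, B2->T, B2->T, B2->T, B2->T, B2->F, B3->F, B5->T, B6->F, B8->E, B7->F, B9->F, B10->T; hits B1=T, B2=T, B2=F, B3=F, B5=T, B6=F, B7=F, B8=E, B9=F, B10=T
union over the pool: B1=T, B1=F, B2=T, B2=F, B3=T, B3=F, B4=T, B5=T, B5=F, B6=T, B6=F, B7=T, B7=F, B8=S, B8=E, B9=T, B9=F, B10=T, B10=F, B11=T, B11=F
uncovered (1 of 22): B4=F

Answer: B4=F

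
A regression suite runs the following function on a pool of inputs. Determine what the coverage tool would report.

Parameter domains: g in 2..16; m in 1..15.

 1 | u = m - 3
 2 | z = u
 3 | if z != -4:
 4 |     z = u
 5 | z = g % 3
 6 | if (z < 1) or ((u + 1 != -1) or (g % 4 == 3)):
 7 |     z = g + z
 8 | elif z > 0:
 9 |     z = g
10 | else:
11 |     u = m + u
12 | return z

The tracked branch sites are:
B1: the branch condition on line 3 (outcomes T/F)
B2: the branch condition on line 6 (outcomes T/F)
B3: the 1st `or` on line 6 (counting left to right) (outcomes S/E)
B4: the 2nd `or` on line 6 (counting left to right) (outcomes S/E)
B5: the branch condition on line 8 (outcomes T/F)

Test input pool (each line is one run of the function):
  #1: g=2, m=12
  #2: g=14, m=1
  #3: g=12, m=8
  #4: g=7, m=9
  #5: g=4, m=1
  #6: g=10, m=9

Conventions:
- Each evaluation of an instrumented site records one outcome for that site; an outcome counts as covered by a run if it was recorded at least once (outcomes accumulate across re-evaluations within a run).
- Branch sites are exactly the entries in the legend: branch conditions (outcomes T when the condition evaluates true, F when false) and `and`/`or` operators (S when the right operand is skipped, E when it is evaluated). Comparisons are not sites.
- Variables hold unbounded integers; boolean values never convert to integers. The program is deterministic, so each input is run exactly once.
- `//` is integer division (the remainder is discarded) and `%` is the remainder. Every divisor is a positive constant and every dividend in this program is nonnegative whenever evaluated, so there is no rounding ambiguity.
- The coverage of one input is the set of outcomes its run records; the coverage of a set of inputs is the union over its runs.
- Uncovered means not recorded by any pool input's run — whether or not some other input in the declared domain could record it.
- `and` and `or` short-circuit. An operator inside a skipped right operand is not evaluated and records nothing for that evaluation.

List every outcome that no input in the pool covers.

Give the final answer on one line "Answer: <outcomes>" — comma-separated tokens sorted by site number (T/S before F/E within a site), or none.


input #1, g=2, m=12: events B1->T, B3->E, B4->S, B2->T; outcomes B1=T, B2=T, B3=E, B4=S
input #2, g=14, m=1: events B1->T, B3->E, B4->E, B2->F, B5->T; outcomes B1=T, B2=F, B3=E, B4=E, B5=T
input #3, g=12, m=8: events B1->T, B3->S, B2->T; outcomes B1=T, B2=T, B3=S
input #4, g=7, m=9: events B1->T, B3->E, B4->S, B2->T; outcomes B1=T, B2=T, B3=E, B4=S
input #5, g=4, m=1: events B1->T, B3->E, B4->E, B2->F, B5->T; outcomes B1=T, B2=F, B3=E, B4=E, B5=T
input #6, g=10, m=9: events B1->T, B3->E, B4->S, B2->T; outcomes B1=T, B2=T, B3=E, B4=S
union over the pool: B1=T, B2=T, B2=F, B3=S, B3=E, B4=S, B4=E, B5=T
uncovered (2 of 10): B1=F, B5=F
Answer: B1=F, B5=F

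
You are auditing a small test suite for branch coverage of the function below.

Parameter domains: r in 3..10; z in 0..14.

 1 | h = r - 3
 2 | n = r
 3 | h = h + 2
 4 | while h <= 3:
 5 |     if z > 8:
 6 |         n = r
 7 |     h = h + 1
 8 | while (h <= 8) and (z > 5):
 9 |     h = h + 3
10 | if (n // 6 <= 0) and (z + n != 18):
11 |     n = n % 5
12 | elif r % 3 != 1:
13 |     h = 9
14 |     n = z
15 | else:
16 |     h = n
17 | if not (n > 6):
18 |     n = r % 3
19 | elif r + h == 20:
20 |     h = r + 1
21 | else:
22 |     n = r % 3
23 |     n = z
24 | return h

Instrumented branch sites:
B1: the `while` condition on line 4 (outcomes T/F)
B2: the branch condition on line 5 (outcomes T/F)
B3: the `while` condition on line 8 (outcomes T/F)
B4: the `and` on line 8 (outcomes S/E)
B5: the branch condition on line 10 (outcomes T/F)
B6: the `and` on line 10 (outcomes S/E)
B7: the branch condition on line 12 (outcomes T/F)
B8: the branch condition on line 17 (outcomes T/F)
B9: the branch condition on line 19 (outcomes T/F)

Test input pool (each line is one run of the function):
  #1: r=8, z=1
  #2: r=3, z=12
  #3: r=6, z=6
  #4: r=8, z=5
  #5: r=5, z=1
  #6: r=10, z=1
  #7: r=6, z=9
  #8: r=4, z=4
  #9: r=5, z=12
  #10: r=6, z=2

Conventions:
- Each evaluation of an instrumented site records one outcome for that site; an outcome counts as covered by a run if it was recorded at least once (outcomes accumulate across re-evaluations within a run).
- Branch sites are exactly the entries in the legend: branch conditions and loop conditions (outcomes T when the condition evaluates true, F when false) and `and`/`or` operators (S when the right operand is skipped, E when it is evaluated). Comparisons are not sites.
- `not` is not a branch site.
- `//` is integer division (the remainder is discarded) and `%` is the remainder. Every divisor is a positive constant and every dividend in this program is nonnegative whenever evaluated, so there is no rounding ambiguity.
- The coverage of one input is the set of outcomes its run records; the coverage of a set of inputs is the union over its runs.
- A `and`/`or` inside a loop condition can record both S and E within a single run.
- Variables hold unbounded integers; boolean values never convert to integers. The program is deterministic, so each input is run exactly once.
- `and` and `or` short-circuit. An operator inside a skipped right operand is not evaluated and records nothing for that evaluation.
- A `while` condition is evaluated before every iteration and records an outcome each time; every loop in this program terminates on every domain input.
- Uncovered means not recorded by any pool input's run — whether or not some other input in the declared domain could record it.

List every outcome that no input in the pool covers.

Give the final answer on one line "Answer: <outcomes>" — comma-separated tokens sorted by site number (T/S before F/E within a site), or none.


input #1, r=8, z=1: events B1->F, B4->E, B3->F, B6->S, B5->F, B7->T, B8->T; outcomes B1=F, B3=F, B4=E, B5=F, B6=S, B7=T, B8=T
input #2, r=3, z=12: events B1->T, B2->T, B1->T, B2->T, B1->F, B4->E, B3->T, B4->E, B3->T, B4->S, B3->F, B6->E, B5->T, B8->T; outcomes B1=T, B1=F, B2=T, B3=T, B3=F, B4=S, B4=E, B5=T, B6=E, B8=T
input #3, r=6, z=6: events B1->F, B4->E, B3->T, B4->E, B3->T, B4->S, B3->F, B6->S, B5->F, B7->T, B8->T; outcomes B1=F, B3=T, B3=F, B4=S, B4=E, B5=F, B6=S, B7=T, B8=T
input #4, r=8, z=5: events B1->F, B4->E, B3->F, B6->S, B5->F, B7->T, B8->T; outcomes B1=F, B3=F, B4=E, B5=F, B6=S, B7=T, B8=T
input #5, r=5, z=1: events B1->F, B4->E, B3->F, B6->E, B5->T, B8->T; outcomes B1=F, B3=F, B4=E, B5=T, B6=E, B8=T
input #6, r=10, z=1: events B1->F, B4->S, B3->F, B6->S, B5->F, B7->F, B8->F, B9->T; outcomes B1=F, B3=F, B4=S, B5=F, B6=S, B7=F, B8=F, B9=T
input #7, r=6, z=9: events B1->F, B4->E, B3->T, B4->E, B3->T, B4->S, B3->F, B6->S, B5->F, B7->T, B8->F, B9->F; outcomes B1=F, B3=T, B3=F, B4=S, B4=E, B5=F, B6=S, B7=T, B8=F, B9=F
input #8, r=4, z=4: events B1->T, B2->F, B1->F, B4->E, B3->F, B6->E, B5->T, B8->T; outcomes B1=T, B1=F, B2=F, B3=F, B4=E, B5=T, B6=E, B8=T
input #9, r=5, z=12: events B1->F, B4->E, B3->T, B4->E, B3->T, B4->S, B3->F, B6->E, B5->T, B8->T; outcomes B1=F, B3=T, B3=F, B4=S, B4=E, B5=T, B6=E, B8=T
input #10, r=6, z=2: events B1->F, B4->E, B3->F, B6->S, B5->F, B7->T, B8->T; outcomes B1=F, B3=F, B4=E, B5=F, B6=S, B7=T, B8=T
union over the pool: B1=T, B1=F, B2=T, B2=F, B3=T, B3=F, B4=S, B4=E, B5=T, B5=F, B6=S, B6=E, B7=T, B7=F, B8=T, B8=F, B9=T, B9=F
uncovered (0 of 18): none
Answer: none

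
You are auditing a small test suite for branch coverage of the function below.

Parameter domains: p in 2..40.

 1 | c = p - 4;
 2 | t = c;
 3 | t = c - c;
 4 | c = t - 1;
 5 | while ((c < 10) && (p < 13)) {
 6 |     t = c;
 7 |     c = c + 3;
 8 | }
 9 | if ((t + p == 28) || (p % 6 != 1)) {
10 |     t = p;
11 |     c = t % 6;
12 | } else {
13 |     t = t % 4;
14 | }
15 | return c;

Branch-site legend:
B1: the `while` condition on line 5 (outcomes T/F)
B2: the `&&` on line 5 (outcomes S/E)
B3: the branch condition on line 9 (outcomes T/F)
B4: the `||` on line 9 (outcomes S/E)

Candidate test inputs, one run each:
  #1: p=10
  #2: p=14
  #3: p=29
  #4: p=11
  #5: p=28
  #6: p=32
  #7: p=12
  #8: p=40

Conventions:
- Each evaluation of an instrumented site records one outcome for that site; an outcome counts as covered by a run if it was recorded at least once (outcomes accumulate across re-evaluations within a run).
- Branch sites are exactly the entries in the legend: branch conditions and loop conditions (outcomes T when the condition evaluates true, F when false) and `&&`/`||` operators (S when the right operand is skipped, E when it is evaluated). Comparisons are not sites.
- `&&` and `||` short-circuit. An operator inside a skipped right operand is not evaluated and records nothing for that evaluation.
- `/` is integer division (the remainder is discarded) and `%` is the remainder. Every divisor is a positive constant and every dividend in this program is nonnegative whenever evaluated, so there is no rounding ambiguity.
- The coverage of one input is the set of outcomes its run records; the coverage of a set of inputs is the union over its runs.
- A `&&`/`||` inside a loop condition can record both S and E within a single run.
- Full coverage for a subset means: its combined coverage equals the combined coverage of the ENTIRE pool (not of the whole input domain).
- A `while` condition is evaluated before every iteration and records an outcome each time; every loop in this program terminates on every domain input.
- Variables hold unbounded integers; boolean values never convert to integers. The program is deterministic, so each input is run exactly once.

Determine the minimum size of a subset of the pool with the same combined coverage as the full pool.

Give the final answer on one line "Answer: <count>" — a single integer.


test 1 (p=10) hits B1=T, B1=F, B2=S, B2=E, B3=T, B4=E
test 2 (p=14) hits B1=F, B2=E, B3=T, B4=E
test 3 (p=29) hits B1=F, B2=E, B3=T, B4=E
test 4 (p=11) hits B1=T, B1=F, B2=S, B2=E, B3=T, B4=E
test 5 (p=28) hits B1=F, B2=E, B3=T, B4=S
test 6 (p=32) hits B1=F, B2=E, B3=T, B4=E
test 7 (p=12) hits B1=T, B1=F, B2=S, B2=E, B3=T, B4=E
test 8 (p=40) hits B1=F, B2=E, B3=T, B4=E
union over all inputs: B1=T, B1=F, B2=S, B2=E, B3=T, B4=S, B4=E (7 outcomes)
no size-1 subset reaches all 7 outcomes (best union: 6/7)
inputs {1, 5} (size 2) cover everything; no size-2 subset with a lexicographically smaller index list covers all 7
Answer: 2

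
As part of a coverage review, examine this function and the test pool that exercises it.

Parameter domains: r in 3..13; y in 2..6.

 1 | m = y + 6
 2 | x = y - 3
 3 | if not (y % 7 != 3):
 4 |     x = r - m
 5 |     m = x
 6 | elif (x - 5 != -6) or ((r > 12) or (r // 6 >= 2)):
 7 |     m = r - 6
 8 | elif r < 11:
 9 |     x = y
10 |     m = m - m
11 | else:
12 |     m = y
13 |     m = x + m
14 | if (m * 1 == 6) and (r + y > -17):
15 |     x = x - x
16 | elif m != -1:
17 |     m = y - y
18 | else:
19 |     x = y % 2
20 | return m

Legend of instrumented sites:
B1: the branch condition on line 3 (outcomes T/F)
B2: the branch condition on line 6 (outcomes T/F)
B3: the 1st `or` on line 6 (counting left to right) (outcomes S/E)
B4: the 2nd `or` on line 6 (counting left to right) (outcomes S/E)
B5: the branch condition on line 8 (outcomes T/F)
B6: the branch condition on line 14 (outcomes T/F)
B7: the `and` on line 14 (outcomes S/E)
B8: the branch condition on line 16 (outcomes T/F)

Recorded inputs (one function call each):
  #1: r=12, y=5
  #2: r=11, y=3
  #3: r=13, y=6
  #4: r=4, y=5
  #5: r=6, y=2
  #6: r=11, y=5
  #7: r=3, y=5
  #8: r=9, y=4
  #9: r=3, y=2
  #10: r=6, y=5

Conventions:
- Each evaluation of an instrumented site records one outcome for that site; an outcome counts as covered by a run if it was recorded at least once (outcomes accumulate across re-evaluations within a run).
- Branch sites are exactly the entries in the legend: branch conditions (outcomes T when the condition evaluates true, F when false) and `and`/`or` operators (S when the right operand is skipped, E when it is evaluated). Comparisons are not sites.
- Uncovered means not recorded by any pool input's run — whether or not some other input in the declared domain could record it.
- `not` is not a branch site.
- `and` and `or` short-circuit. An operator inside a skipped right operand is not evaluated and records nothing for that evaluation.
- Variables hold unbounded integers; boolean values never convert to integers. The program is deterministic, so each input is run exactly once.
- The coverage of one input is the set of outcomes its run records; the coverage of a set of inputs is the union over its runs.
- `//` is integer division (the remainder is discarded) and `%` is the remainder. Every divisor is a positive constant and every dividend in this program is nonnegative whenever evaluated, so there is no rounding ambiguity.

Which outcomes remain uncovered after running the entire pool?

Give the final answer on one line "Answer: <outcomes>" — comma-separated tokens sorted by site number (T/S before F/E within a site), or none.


run #1 (r=12, y=5) runs B1->F, B3->S, B2->T, B7->E, B6->T; records B1=F, B2=T, B3=S, B6=T, B7=E
run #2 (r=11, y=3) runs B1->T, B7->S, B6->F, B8->T; records B1=T, B6=F, B7=S, B8=T
run #3 (r=13, y=6) runs B1->F, B3->S, B2->T, B7->S, B6->F, B8->T; records B1=F, B2=T, B3=S, B6=F, B7=S, B8=T
run #4 (r=4, y=5) runs B1->F, B3->S, B2->T, B7->S, B6->F, B8->T; records B1=F, B2=T, B3=S, B6=F, B7=S, B8=T
run #5 (r=6, y=2) runs B1->F, B3->E, B4->E, B2->F, B5->T, B7->S, B6->F, B8->T; records B1=F, B2=F, B3=E, B4=E, B5=T, B6=F, B7=S, B8=T
run #6 (r=11, y=5) runs B1->F, B3->S, B2->T, B7->S, B6->F, B8->T; records B1=F, B2=T, B3=S, B6=F, B7=S, B8=T
run #7 (r=3, y=5) runs B1->F, B3->S, B2->T, B7->S, B6->F, B8->T; records B1=F, B2=T, B3=S, B6=F, B7=S, B8=T
run #8 (r=9, y=4) runs B1->F, B3->S, B2->T, B7->S, B6->F, B8->T; records B1=F, B2=T, B3=S, B6=F, B7=S, B8=T
run #9 (r=3, y=2) runs B1->F, B3->E, B4->E, B2->F, B5->T, B7->S, B6->F, B8->T; records B1=F, B2=F, B3=E, B4=E, B5=T, B6=F, B7=S, B8=T
run #10 (r=6, y=5) runs B1->F, B3->S, B2->T, B7->S, B6->F, B8->T; records B1=F, B2=T, B3=S, B6=F, B7=S, B8=T
union over the pool: B1=T, B1=F, B2=T, B2=F, B3=S, B3=E, B4=E, B5=T, B6=T, B6=F, B7=S, B7=E, B8=T
uncovered (3 of 16): B4=S, B5=F, B8=F
Answer: B4=S, B5=F, B8=F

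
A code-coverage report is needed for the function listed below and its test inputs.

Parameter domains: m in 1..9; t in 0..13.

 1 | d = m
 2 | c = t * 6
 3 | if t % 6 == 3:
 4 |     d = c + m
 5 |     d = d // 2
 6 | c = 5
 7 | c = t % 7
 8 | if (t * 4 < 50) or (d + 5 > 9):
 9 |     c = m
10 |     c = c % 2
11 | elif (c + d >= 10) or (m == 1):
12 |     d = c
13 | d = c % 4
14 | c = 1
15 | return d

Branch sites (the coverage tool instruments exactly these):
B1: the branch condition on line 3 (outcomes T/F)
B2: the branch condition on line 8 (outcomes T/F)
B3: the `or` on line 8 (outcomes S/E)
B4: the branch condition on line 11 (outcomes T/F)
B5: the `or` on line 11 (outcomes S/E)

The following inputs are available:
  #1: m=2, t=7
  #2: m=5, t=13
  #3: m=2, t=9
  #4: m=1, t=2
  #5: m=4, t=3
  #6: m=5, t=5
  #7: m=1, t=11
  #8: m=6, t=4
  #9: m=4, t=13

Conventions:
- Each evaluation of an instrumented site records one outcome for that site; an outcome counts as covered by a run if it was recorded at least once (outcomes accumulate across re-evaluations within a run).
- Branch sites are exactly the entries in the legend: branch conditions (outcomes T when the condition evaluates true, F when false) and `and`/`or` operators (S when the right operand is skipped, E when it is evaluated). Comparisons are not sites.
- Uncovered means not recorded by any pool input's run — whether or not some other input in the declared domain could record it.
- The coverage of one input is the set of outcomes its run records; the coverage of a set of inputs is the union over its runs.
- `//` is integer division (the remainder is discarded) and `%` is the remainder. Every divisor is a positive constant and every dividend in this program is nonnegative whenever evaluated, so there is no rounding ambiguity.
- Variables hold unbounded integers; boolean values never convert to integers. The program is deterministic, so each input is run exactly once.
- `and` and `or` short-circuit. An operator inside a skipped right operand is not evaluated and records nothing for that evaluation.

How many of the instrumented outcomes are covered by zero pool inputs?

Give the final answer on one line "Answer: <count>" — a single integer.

test 1 (m=2, t=7) fires B1->F, B3->S, B2->T; hits B1=F, B2=T, B3=S
test 2 (m=5, t=13) fires B1->F, B3->E, B2->T; hits B1=F, B2=T, B3=E
test 3 (m=2, t=9) fires B1->T, B3->S, B2->T; hits B1=T, B2=T, B3=S
test 4 (m=1, t=2) fires B1->F, B3->S, B2->T; hits B1=F, B2=T, B3=S
test 5 (m=4, t=3) fires B1->T, B3->S, B2->T; hits B1=T, B2=T, B3=S
test 6 (m=5, t=5) fires B1->F, B3->S, B2->T; hits B1=F, B2=T, B3=S
test 7 (m=1, t=11) fires B1->F, B3->S, B2->T; hits B1=F, B2=T, B3=S
test 8 (m=6, t=4) fires B1->F, B3->S, B2->T; hits B1=F, B2=T, B3=S
test 9 (m=4, t=13) fires B1->F, B3->E, B2->F, B5->S, B4->T; hits B1=F, B2=F, B3=E, B4=T, B5=S
union over the pool: B1=T, B1=F, B2=T, B2=F, B3=S, B3=E, B4=T, B5=S
uncovered (2 of 10): B4=F, B5=E

Answer: 2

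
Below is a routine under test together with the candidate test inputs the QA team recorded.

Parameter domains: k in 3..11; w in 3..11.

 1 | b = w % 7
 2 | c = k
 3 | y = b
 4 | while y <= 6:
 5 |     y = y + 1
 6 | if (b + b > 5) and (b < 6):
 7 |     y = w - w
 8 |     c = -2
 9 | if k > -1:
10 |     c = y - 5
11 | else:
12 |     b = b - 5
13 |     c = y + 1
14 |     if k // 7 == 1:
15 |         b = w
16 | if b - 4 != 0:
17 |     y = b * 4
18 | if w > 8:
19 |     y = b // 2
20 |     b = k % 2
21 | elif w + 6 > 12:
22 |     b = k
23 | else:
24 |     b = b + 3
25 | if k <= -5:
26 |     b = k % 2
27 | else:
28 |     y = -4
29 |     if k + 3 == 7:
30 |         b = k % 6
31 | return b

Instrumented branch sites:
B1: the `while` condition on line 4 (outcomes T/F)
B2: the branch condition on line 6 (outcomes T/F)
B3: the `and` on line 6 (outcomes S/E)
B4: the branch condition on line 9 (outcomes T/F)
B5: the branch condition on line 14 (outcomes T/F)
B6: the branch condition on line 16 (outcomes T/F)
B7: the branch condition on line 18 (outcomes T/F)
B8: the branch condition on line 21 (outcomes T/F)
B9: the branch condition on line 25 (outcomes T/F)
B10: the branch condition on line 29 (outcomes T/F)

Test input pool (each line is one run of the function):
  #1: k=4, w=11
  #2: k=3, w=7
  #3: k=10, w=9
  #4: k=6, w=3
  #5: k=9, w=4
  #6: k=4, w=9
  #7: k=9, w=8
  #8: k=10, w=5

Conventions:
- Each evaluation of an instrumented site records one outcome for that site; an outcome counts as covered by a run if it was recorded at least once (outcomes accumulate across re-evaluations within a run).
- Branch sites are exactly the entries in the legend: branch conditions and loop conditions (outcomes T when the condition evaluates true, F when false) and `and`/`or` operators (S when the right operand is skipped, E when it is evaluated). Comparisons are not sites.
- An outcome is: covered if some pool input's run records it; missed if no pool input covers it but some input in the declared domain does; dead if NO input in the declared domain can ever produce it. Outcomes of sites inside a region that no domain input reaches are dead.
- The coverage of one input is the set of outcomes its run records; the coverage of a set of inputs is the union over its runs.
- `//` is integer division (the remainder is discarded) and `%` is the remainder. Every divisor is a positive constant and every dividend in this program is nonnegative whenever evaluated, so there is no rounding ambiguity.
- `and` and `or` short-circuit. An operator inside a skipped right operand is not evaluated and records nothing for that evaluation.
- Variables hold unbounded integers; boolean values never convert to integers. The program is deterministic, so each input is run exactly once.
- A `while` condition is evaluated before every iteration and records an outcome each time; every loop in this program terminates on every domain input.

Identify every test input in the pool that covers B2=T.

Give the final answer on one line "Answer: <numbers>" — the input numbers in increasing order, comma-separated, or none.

input #1 (k=4, w=11): hits B2=T
input #2 (k=3, w=7): never hits B2=T
input #3 (k=10, w=9): never hits B2=T
input #4 (k=6, w=3): hits B2=T
input #5 (k=9, w=4): hits B2=T
input #6 (k=4, w=9): never hits B2=T
input #7 (k=9, w=8): never hits B2=T
input #8 (k=10, w=5): hits B2=T

Answer: 1, 4, 5, 8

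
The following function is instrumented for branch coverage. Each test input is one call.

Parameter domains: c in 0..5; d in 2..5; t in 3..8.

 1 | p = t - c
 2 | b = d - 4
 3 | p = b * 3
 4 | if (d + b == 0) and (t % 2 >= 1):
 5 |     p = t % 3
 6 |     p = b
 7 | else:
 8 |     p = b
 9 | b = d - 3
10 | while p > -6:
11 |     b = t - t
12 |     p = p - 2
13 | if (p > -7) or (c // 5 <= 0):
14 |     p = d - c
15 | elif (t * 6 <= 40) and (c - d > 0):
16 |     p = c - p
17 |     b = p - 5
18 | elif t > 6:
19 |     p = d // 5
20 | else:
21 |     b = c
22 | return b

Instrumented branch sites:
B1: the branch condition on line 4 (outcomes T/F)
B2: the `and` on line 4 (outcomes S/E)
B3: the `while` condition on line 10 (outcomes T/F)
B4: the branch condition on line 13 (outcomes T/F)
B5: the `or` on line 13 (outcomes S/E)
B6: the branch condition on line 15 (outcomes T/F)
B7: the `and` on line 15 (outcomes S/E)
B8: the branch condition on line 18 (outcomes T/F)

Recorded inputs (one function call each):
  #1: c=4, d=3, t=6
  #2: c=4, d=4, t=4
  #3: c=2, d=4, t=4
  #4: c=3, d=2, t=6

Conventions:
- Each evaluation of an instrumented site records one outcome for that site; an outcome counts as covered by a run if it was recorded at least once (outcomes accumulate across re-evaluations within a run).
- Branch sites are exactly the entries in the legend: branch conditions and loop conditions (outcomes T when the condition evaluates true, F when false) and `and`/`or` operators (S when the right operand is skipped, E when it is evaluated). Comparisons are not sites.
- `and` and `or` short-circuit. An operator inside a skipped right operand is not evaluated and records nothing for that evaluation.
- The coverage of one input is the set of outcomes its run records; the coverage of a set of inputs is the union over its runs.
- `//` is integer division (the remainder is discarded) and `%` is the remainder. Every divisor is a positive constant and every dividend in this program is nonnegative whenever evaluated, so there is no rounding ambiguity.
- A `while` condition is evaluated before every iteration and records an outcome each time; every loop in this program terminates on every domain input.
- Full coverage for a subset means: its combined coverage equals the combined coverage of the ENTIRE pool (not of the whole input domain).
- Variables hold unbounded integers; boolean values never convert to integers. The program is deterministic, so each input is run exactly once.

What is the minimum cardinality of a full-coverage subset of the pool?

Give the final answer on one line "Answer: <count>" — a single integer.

input #1 (c=4, d=3, t=6): events B2->S, B1->F, B3->T, B3->T, B3->T, B3->F, B5->E, B4->T; covers B1=F, B2=S, B3=T, B3=F, B4=T, B5=E
input #2 (c=4, d=4, t=4): events B2->S, B1->F, B3->T, B3->T, B3->T, B3->F, B5->S, B4->T; covers B1=F, B2=S, B3=T, B3=F, B4=T, B5=S
input #3 (c=2, d=4, t=4): events B2->S, B1->F, B3->T, B3->T, B3->T, B3->F, B5->S, B4->T; covers B1=F, B2=S, B3=T, B3=F, B4=T, B5=S
input #4 (c=3, d=2, t=6): events B2->E, B1->F, B3->T, B3->T, B3->F, B5->S, B4->T; covers B1=F, B2=E, B3=T, B3=F, B4=T, B5=S
union over all inputs: B1=F, B2=S, B2=E, B3=T, B3=F, B4=T, B5=S, B5=E (8 outcomes)
checked all size-1 subsets: none covers 8 outcomes (max 6/8)
inputs {1, 4} (size 2) cover everything; no size-2 subset with a lexicographically smaller index list covers all 8

Answer: 2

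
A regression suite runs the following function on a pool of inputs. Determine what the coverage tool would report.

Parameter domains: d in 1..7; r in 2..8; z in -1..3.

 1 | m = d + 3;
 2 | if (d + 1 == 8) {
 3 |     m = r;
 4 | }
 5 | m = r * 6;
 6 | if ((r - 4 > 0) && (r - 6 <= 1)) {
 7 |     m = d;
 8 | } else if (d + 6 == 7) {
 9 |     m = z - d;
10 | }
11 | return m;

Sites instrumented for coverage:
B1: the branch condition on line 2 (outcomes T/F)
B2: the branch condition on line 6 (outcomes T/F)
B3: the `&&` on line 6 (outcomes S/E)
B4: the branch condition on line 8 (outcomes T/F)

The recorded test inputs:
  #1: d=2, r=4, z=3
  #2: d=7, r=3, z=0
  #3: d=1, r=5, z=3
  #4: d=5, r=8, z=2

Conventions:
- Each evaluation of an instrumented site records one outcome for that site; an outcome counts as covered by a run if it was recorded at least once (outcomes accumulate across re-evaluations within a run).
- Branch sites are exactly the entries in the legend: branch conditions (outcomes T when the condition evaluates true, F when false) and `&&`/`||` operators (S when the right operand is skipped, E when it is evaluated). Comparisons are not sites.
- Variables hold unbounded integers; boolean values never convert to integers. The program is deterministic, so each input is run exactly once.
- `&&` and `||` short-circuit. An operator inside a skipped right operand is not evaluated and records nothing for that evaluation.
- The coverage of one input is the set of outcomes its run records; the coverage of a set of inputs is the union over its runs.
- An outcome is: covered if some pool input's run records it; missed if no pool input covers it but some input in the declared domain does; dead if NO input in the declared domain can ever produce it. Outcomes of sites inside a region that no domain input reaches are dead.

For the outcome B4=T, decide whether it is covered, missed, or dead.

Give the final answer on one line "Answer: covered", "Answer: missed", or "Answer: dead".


no pool input records B4=T
but domain input (d=1, r=2, z=-1) does record it -> reachable, so missed
Answer: missed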